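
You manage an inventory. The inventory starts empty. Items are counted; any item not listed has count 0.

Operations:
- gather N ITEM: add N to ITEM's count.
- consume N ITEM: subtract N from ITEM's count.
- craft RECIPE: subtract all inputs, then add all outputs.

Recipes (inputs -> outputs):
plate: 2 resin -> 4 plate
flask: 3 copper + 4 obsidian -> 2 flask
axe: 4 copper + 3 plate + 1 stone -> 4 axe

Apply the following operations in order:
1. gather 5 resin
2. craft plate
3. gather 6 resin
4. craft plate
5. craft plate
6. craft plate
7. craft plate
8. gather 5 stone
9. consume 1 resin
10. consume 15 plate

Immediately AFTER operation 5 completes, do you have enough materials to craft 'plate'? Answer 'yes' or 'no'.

After 1 (gather 5 resin): resin=5
After 2 (craft plate): plate=4 resin=3
After 3 (gather 6 resin): plate=4 resin=9
After 4 (craft plate): plate=8 resin=7
After 5 (craft plate): plate=12 resin=5

Answer: yes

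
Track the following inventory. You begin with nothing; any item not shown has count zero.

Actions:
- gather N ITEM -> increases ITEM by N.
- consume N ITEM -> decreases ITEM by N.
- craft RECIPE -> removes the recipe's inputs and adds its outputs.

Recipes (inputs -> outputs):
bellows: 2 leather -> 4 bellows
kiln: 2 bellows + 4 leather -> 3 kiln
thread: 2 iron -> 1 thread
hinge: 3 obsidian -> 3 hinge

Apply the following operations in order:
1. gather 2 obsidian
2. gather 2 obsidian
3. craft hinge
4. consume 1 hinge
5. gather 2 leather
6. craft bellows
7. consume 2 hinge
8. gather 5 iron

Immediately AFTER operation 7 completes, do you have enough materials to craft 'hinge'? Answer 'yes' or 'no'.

Answer: no

Derivation:
After 1 (gather 2 obsidian): obsidian=2
After 2 (gather 2 obsidian): obsidian=4
After 3 (craft hinge): hinge=3 obsidian=1
After 4 (consume 1 hinge): hinge=2 obsidian=1
After 5 (gather 2 leather): hinge=2 leather=2 obsidian=1
After 6 (craft bellows): bellows=4 hinge=2 obsidian=1
After 7 (consume 2 hinge): bellows=4 obsidian=1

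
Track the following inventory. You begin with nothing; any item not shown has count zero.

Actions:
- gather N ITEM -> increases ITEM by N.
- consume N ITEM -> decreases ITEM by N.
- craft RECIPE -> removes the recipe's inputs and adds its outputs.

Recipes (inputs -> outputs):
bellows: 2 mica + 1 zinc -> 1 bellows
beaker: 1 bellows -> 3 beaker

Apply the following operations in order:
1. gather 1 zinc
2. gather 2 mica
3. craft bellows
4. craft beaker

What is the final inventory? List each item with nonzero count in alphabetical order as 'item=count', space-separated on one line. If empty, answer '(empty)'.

After 1 (gather 1 zinc): zinc=1
After 2 (gather 2 mica): mica=2 zinc=1
After 3 (craft bellows): bellows=1
After 4 (craft beaker): beaker=3

Answer: beaker=3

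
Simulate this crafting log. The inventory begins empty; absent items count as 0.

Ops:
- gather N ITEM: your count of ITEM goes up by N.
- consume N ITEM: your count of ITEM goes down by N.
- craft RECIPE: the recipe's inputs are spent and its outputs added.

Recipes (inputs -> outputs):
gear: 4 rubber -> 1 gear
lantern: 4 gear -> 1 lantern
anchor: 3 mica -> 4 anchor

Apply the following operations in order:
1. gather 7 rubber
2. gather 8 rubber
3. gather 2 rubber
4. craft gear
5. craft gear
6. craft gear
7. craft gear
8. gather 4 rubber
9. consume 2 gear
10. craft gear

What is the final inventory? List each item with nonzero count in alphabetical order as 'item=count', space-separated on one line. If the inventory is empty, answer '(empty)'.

Answer: gear=3 rubber=1

Derivation:
After 1 (gather 7 rubber): rubber=7
After 2 (gather 8 rubber): rubber=15
After 3 (gather 2 rubber): rubber=17
After 4 (craft gear): gear=1 rubber=13
After 5 (craft gear): gear=2 rubber=9
After 6 (craft gear): gear=3 rubber=5
After 7 (craft gear): gear=4 rubber=1
After 8 (gather 4 rubber): gear=4 rubber=5
After 9 (consume 2 gear): gear=2 rubber=5
After 10 (craft gear): gear=3 rubber=1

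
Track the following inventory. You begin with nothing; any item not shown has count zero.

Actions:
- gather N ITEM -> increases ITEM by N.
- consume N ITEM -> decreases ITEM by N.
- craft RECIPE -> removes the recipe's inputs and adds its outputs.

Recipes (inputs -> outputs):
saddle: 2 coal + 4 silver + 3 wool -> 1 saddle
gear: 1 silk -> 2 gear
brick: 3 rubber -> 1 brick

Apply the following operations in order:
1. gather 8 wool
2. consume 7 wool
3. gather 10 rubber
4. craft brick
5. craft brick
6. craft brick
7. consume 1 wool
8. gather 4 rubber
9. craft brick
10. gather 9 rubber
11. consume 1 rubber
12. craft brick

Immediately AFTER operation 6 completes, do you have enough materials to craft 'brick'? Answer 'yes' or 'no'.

After 1 (gather 8 wool): wool=8
After 2 (consume 7 wool): wool=1
After 3 (gather 10 rubber): rubber=10 wool=1
After 4 (craft brick): brick=1 rubber=7 wool=1
After 5 (craft brick): brick=2 rubber=4 wool=1
After 6 (craft brick): brick=3 rubber=1 wool=1

Answer: no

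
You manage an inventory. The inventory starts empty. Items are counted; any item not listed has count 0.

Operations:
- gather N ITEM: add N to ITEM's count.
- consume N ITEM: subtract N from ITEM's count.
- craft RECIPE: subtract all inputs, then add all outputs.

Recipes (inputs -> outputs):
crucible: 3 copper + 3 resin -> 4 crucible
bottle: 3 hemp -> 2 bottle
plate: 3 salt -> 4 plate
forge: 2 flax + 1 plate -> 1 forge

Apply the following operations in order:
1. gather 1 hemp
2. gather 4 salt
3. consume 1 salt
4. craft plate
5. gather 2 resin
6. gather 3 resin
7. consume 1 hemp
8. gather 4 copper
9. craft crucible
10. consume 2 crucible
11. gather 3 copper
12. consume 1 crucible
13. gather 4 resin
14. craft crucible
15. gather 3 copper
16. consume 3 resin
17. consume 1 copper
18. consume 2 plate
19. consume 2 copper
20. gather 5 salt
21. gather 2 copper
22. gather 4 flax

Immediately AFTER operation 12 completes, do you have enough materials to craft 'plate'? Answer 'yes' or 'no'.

After 1 (gather 1 hemp): hemp=1
After 2 (gather 4 salt): hemp=1 salt=4
After 3 (consume 1 salt): hemp=1 salt=3
After 4 (craft plate): hemp=1 plate=4
After 5 (gather 2 resin): hemp=1 plate=4 resin=2
After 6 (gather 3 resin): hemp=1 plate=4 resin=5
After 7 (consume 1 hemp): plate=4 resin=5
After 8 (gather 4 copper): copper=4 plate=4 resin=5
After 9 (craft crucible): copper=1 crucible=4 plate=4 resin=2
After 10 (consume 2 crucible): copper=1 crucible=2 plate=4 resin=2
After 11 (gather 3 copper): copper=4 crucible=2 plate=4 resin=2
After 12 (consume 1 crucible): copper=4 crucible=1 plate=4 resin=2

Answer: no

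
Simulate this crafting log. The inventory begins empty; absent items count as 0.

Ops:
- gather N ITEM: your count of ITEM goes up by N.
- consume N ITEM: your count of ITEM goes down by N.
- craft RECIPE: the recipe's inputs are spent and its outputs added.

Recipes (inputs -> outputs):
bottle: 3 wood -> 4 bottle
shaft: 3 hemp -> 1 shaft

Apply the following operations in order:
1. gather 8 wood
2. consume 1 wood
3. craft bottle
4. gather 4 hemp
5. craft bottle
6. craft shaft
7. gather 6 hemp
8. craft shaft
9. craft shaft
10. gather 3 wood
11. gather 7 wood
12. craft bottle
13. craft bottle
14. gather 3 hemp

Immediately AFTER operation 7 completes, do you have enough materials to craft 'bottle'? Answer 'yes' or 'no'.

Answer: no

Derivation:
After 1 (gather 8 wood): wood=8
After 2 (consume 1 wood): wood=7
After 3 (craft bottle): bottle=4 wood=4
After 4 (gather 4 hemp): bottle=4 hemp=4 wood=4
After 5 (craft bottle): bottle=8 hemp=4 wood=1
After 6 (craft shaft): bottle=8 hemp=1 shaft=1 wood=1
After 7 (gather 6 hemp): bottle=8 hemp=7 shaft=1 wood=1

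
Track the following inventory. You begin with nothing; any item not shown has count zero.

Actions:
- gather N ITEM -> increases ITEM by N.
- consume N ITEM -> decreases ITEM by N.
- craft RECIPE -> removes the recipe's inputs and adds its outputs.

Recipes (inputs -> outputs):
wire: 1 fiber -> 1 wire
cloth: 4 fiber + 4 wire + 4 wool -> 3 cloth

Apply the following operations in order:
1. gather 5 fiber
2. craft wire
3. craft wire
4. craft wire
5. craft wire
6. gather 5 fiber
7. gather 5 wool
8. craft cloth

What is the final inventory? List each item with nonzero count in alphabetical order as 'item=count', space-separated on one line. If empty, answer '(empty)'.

After 1 (gather 5 fiber): fiber=5
After 2 (craft wire): fiber=4 wire=1
After 3 (craft wire): fiber=3 wire=2
After 4 (craft wire): fiber=2 wire=3
After 5 (craft wire): fiber=1 wire=4
After 6 (gather 5 fiber): fiber=6 wire=4
After 7 (gather 5 wool): fiber=6 wire=4 wool=5
After 8 (craft cloth): cloth=3 fiber=2 wool=1

Answer: cloth=3 fiber=2 wool=1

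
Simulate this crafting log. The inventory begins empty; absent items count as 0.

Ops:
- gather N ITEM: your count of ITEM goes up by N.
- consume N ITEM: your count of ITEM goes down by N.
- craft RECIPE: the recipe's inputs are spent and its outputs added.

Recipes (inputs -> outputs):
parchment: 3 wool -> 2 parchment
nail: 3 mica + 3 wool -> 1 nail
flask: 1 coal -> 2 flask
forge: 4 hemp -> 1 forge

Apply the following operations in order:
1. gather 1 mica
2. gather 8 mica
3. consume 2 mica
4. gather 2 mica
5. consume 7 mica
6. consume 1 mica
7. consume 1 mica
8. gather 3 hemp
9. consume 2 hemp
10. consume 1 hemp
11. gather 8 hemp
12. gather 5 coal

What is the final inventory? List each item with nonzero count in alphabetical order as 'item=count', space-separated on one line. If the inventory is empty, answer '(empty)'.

Answer: coal=5 hemp=8

Derivation:
After 1 (gather 1 mica): mica=1
After 2 (gather 8 mica): mica=9
After 3 (consume 2 mica): mica=7
After 4 (gather 2 mica): mica=9
After 5 (consume 7 mica): mica=2
After 6 (consume 1 mica): mica=1
After 7 (consume 1 mica): (empty)
After 8 (gather 3 hemp): hemp=3
After 9 (consume 2 hemp): hemp=1
After 10 (consume 1 hemp): (empty)
After 11 (gather 8 hemp): hemp=8
After 12 (gather 5 coal): coal=5 hemp=8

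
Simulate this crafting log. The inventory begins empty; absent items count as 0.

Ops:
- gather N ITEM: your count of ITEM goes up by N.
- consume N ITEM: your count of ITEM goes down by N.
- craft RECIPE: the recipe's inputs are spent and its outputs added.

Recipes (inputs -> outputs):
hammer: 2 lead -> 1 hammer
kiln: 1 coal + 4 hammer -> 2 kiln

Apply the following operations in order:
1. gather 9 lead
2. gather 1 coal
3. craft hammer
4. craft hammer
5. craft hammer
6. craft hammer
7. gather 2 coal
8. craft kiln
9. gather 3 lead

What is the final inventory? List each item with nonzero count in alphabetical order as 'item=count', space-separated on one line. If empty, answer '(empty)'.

After 1 (gather 9 lead): lead=9
After 2 (gather 1 coal): coal=1 lead=9
After 3 (craft hammer): coal=1 hammer=1 lead=7
After 4 (craft hammer): coal=1 hammer=2 lead=5
After 5 (craft hammer): coal=1 hammer=3 lead=3
After 6 (craft hammer): coal=1 hammer=4 lead=1
After 7 (gather 2 coal): coal=3 hammer=4 lead=1
After 8 (craft kiln): coal=2 kiln=2 lead=1
After 9 (gather 3 lead): coal=2 kiln=2 lead=4

Answer: coal=2 kiln=2 lead=4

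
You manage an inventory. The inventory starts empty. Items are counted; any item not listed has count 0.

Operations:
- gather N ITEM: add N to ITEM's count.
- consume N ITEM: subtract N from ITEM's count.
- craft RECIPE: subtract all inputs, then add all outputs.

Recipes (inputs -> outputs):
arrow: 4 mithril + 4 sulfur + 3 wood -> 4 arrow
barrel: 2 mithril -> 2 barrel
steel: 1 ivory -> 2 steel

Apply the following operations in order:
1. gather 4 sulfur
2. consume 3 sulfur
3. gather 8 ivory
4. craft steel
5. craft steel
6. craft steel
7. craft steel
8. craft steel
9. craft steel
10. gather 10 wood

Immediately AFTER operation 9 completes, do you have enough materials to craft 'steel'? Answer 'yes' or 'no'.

After 1 (gather 4 sulfur): sulfur=4
After 2 (consume 3 sulfur): sulfur=1
After 3 (gather 8 ivory): ivory=8 sulfur=1
After 4 (craft steel): ivory=7 steel=2 sulfur=1
After 5 (craft steel): ivory=6 steel=4 sulfur=1
After 6 (craft steel): ivory=5 steel=6 sulfur=1
After 7 (craft steel): ivory=4 steel=8 sulfur=1
After 8 (craft steel): ivory=3 steel=10 sulfur=1
After 9 (craft steel): ivory=2 steel=12 sulfur=1

Answer: yes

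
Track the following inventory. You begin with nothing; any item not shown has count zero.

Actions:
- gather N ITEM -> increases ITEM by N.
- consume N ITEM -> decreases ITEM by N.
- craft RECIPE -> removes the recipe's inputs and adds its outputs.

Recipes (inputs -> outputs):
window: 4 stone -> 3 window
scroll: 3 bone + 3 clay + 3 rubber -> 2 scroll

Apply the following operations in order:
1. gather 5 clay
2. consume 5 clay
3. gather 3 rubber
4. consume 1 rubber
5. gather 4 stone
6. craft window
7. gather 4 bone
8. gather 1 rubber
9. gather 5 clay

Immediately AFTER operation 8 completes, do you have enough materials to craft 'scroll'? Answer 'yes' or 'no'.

Answer: no

Derivation:
After 1 (gather 5 clay): clay=5
After 2 (consume 5 clay): (empty)
After 3 (gather 3 rubber): rubber=3
After 4 (consume 1 rubber): rubber=2
After 5 (gather 4 stone): rubber=2 stone=4
After 6 (craft window): rubber=2 window=3
After 7 (gather 4 bone): bone=4 rubber=2 window=3
After 8 (gather 1 rubber): bone=4 rubber=3 window=3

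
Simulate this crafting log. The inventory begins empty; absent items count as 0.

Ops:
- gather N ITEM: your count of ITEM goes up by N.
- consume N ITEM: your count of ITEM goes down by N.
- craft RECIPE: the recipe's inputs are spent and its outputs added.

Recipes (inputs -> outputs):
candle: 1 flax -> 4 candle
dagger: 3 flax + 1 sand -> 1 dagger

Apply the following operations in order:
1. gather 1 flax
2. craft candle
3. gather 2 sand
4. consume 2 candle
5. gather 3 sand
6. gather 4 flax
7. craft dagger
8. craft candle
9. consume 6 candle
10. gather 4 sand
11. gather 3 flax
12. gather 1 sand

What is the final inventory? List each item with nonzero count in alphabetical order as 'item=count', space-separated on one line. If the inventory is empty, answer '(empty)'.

Answer: dagger=1 flax=3 sand=9

Derivation:
After 1 (gather 1 flax): flax=1
After 2 (craft candle): candle=4
After 3 (gather 2 sand): candle=4 sand=2
After 4 (consume 2 candle): candle=2 sand=2
After 5 (gather 3 sand): candle=2 sand=5
After 6 (gather 4 flax): candle=2 flax=4 sand=5
After 7 (craft dagger): candle=2 dagger=1 flax=1 sand=4
After 8 (craft candle): candle=6 dagger=1 sand=4
After 9 (consume 6 candle): dagger=1 sand=4
After 10 (gather 4 sand): dagger=1 sand=8
After 11 (gather 3 flax): dagger=1 flax=3 sand=8
After 12 (gather 1 sand): dagger=1 flax=3 sand=9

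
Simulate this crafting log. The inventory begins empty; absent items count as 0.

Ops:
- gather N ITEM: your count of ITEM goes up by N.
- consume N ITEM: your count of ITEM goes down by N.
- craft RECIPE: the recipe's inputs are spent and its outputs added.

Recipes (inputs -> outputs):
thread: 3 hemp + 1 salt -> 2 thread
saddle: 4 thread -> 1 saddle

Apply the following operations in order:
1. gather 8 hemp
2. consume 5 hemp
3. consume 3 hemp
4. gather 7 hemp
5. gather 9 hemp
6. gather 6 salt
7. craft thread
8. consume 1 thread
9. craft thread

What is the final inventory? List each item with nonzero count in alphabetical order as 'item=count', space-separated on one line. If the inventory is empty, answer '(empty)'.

Answer: hemp=10 salt=4 thread=3

Derivation:
After 1 (gather 8 hemp): hemp=8
After 2 (consume 5 hemp): hemp=3
After 3 (consume 3 hemp): (empty)
After 4 (gather 7 hemp): hemp=7
After 5 (gather 9 hemp): hemp=16
After 6 (gather 6 salt): hemp=16 salt=6
After 7 (craft thread): hemp=13 salt=5 thread=2
After 8 (consume 1 thread): hemp=13 salt=5 thread=1
After 9 (craft thread): hemp=10 salt=4 thread=3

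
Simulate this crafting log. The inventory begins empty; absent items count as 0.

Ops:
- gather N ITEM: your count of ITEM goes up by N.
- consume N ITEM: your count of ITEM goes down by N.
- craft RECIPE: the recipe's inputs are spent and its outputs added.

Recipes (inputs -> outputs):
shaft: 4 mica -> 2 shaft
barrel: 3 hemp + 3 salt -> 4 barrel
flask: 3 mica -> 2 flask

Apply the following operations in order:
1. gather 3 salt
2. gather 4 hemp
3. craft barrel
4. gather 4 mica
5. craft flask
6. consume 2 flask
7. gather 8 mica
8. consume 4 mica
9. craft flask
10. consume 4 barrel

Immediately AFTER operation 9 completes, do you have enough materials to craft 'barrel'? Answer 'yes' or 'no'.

Answer: no

Derivation:
After 1 (gather 3 salt): salt=3
After 2 (gather 4 hemp): hemp=4 salt=3
After 3 (craft barrel): barrel=4 hemp=1
After 4 (gather 4 mica): barrel=4 hemp=1 mica=4
After 5 (craft flask): barrel=4 flask=2 hemp=1 mica=1
After 6 (consume 2 flask): barrel=4 hemp=1 mica=1
After 7 (gather 8 mica): barrel=4 hemp=1 mica=9
After 8 (consume 4 mica): barrel=4 hemp=1 mica=5
After 9 (craft flask): barrel=4 flask=2 hemp=1 mica=2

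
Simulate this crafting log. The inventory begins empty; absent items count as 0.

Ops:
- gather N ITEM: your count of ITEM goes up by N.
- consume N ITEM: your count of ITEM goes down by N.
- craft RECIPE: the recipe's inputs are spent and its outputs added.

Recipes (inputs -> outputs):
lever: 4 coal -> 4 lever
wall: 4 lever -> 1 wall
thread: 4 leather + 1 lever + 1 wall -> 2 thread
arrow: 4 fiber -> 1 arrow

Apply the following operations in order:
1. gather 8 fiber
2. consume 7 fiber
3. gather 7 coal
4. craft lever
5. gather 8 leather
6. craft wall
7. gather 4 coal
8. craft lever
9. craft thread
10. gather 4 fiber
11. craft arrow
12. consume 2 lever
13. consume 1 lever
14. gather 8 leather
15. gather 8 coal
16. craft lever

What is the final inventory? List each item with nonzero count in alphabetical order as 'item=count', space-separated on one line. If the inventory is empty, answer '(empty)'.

Answer: arrow=1 coal=7 fiber=1 leather=12 lever=4 thread=2

Derivation:
After 1 (gather 8 fiber): fiber=8
After 2 (consume 7 fiber): fiber=1
After 3 (gather 7 coal): coal=7 fiber=1
After 4 (craft lever): coal=3 fiber=1 lever=4
After 5 (gather 8 leather): coal=3 fiber=1 leather=8 lever=4
After 6 (craft wall): coal=3 fiber=1 leather=8 wall=1
After 7 (gather 4 coal): coal=7 fiber=1 leather=8 wall=1
After 8 (craft lever): coal=3 fiber=1 leather=8 lever=4 wall=1
After 9 (craft thread): coal=3 fiber=1 leather=4 lever=3 thread=2
After 10 (gather 4 fiber): coal=3 fiber=5 leather=4 lever=3 thread=2
After 11 (craft arrow): arrow=1 coal=3 fiber=1 leather=4 lever=3 thread=2
After 12 (consume 2 lever): arrow=1 coal=3 fiber=1 leather=4 lever=1 thread=2
After 13 (consume 1 lever): arrow=1 coal=3 fiber=1 leather=4 thread=2
After 14 (gather 8 leather): arrow=1 coal=3 fiber=1 leather=12 thread=2
After 15 (gather 8 coal): arrow=1 coal=11 fiber=1 leather=12 thread=2
After 16 (craft lever): arrow=1 coal=7 fiber=1 leather=12 lever=4 thread=2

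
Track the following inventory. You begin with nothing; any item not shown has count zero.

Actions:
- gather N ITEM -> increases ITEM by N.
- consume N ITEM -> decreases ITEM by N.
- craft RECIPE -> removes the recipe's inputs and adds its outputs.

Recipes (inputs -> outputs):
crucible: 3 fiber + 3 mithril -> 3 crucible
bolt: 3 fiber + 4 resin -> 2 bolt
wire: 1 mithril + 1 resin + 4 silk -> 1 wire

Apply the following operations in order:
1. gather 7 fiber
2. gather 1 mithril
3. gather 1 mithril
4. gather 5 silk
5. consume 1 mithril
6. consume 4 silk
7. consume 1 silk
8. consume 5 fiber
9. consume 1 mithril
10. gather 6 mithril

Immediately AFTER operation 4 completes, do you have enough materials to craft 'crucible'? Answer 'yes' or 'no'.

After 1 (gather 7 fiber): fiber=7
After 2 (gather 1 mithril): fiber=7 mithril=1
After 3 (gather 1 mithril): fiber=7 mithril=2
After 4 (gather 5 silk): fiber=7 mithril=2 silk=5

Answer: no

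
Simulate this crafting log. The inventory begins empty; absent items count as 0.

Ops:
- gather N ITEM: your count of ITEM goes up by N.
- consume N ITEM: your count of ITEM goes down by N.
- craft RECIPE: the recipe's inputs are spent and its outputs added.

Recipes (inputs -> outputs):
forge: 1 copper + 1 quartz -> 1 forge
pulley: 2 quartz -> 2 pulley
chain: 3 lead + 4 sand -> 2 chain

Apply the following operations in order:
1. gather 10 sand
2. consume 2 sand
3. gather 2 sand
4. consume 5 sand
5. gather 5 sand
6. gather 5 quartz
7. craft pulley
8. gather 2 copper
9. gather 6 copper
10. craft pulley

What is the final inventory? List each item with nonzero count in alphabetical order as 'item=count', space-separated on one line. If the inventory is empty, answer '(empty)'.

After 1 (gather 10 sand): sand=10
After 2 (consume 2 sand): sand=8
After 3 (gather 2 sand): sand=10
After 4 (consume 5 sand): sand=5
After 5 (gather 5 sand): sand=10
After 6 (gather 5 quartz): quartz=5 sand=10
After 7 (craft pulley): pulley=2 quartz=3 sand=10
After 8 (gather 2 copper): copper=2 pulley=2 quartz=3 sand=10
After 9 (gather 6 copper): copper=8 pulley=2 quartz=3 sand=10
After 10 (craft pulley): copper=8 pulley=4 quartz=1 sand=10

Answer: copper=8 pulley=4 quartz=1 sand=10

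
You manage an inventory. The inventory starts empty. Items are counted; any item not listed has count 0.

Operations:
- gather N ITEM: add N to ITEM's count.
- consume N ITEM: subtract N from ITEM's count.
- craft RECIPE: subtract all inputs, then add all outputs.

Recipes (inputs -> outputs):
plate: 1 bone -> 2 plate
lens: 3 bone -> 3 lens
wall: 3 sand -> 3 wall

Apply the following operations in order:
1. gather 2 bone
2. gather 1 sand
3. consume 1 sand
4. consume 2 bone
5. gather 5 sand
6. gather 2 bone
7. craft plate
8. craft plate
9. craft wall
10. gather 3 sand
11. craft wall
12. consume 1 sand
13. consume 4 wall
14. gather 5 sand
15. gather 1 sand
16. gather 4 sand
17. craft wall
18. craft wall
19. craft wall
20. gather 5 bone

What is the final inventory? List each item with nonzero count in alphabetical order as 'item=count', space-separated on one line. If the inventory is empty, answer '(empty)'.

After 1 (gather 2 bone): bone=2
After 2 (gather 1 sand): bone=2 sand=1
After 3 (consume 1 sand): bone=2
After 4 (consume 2 bone): (empty)
After 5 (gather 5 sand): sand=5
After 6 (gather 2 bone): bone=2 sand=5
After 7 (craft plate): bone=1 plate=2 sand=5
After 8 (craft plate): plate=4 sand=5
After 9 (craft wall): plate=4 sand=2 wall=3
After 10 (gather 3 sand): plate=4 sand=5 wall=3
After 11 (craft wall): plate=4 sand=2 wall=6
After 12 (consume 1 sand): plate=4 sand=1 wall=6
After 13 (consume 4 wall): plate=4 sand=1 wall=2
After 14 (gather 5 sand): plate=4 sand=6 wall=2
After 15 (gather 1 sand): plate=4 sand=7 wall=2
After 16 (gather 4 sand): plate=4 sand=11 wall=2
After 17 (craft wall): plate=4 sand=8 wall=5
After 18 (craft wall): plate=4 sand=5 wall=8
After 19 (craft wall): plate=4 sand=2 wall=11
After 20 (gather 5 bone): bone=5 plate=4 sand=2 wall=11

Answer: bone=5 plate=4 sand=2 wall=11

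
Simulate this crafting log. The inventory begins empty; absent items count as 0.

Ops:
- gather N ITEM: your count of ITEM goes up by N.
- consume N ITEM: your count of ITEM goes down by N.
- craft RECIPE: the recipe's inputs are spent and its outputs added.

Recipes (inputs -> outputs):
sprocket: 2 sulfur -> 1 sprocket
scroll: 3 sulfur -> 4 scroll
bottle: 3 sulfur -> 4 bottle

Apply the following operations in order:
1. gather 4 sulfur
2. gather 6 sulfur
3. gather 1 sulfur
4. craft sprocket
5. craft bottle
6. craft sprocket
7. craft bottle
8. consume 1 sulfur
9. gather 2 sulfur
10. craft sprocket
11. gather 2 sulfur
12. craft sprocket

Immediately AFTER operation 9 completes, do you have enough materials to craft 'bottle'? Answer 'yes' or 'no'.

After 1 (gather 4 sulfur): sulfur=4
After 2 (gather 6 sulfur): sulfur=10
After 3 (gather 1 sulfur): sulfur=11
After 4 (craft sprocket): sprocket=1 sulfur=9
After 5 (craft bottle): bottle=4 sprocket=1 sulfur=6
After 6 (craft sprocket): bottle=4 sprocket=2 sulfur=4
After 7 (craft bottle): bottle=8 sprocket=2 sulfur=1
After 8 (consume 1 sulfur): bottle=8 sprocket=2
After 9 (gather 2 sulfur): bottle=8 sprocket=2 sulfur=2

Answer: no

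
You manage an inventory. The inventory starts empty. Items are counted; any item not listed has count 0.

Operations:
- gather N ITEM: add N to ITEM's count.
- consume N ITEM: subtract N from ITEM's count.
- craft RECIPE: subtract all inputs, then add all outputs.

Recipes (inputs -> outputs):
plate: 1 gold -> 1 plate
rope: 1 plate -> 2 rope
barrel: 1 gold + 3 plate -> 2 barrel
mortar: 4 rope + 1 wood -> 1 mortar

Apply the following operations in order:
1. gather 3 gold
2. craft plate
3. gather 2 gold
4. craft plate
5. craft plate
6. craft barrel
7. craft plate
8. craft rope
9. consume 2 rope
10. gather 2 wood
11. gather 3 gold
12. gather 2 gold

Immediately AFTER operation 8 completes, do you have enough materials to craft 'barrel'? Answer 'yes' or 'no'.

Answer: no

Derivation:
After 1 (gather 3 gold): gold=3
After 2 (craft plate): gold=2 plate=1
After 3 (gather 2 gold): gold=4 plate=1
After 4 (craft plate): gold=3 plate=2
After 5 (craft plate): gold=2 plate=3
After 6 (craft barrel): barrel=2 gold=1
After 7 (craft plate): barrel=2 plate=1
After 8 (craft rope): barrel=2 rope=2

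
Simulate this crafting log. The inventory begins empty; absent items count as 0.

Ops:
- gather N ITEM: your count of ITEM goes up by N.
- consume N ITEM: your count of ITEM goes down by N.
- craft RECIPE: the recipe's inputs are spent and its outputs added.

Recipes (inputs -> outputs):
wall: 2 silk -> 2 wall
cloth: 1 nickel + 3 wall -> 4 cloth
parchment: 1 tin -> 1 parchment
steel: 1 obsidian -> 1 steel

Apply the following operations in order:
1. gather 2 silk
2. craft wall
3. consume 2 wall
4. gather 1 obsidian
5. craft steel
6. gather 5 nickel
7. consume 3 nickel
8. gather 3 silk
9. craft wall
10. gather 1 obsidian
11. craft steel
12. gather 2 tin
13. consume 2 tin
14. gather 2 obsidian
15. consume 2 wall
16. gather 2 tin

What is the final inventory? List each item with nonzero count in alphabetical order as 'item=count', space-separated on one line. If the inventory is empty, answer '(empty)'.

Answer: nickel=2 obsidian=2 silk=1 steel=2 tin=2

Derivation:
After 1 (gather 2 silk): silk=2
After 2 (craft wall): wall=2
After 3 (consume 2 wall): (empty)
After 4 (gather 1 obsidian): obsidian=1
After 5 (craft steel): steel=1
After 6 (gather 5 nickel): nickel=5 steel=1
After 7 (consume 3 nickel): nickel=2 steel=1
After 8 (gather 3 silk): nickel=2 silk=3 steel=1
After 9 (craft wall): nickel=2 silk=1 steel=1 wall=2
After 10 (gather 1 obsidian): nickel=2 obsidian=1 silk=1 steel=1 wall=2
After 11 (craft steel): nickel=2 silk=1 steel=2 wall=2
After 12 (gather 2 tin): nickel=2 silk=1 steel=2 tin=2 wall=2
After 13 (consume 2 tin): nickel=2 silk=1 steel=2 wall=2
After 14 (gather 2 obsidian): nickel=2 obsidian=2 silk=1 steel=2 wall=2
After 15 (consume 2 wall): nickel=2 obsidian=2 silk=1 steel=2
After 16 (gather 2 tin): nickel=2 obsidian=2 silk=1 steel=2 tin=2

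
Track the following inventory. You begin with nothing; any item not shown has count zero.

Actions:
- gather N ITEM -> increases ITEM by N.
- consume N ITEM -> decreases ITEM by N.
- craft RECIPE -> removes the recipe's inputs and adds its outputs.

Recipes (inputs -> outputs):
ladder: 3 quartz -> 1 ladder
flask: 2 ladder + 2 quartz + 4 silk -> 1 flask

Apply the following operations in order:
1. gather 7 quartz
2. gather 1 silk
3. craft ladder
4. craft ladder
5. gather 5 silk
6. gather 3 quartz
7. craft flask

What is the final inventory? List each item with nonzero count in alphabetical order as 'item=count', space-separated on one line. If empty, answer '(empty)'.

After 1 (gather 7 quartz): quartz=7
After 2 (gather 1 silk): quartz=7 silk=1
After 3 (craft ladder): ladder=1 quartz=4 silk=1
After 4 (craft ladder): ladder=2 quartz=1 silk=1
After 5 (gather 5 silk): ladder=2 quartz=1 silk=6
After 6 (gather 3 quartz): ladder=2 quartz=4 silk=6
After 7 (craft flask): flask=1 quartz=2 silk=2

Answer: flask=1 quartz=2 silk=2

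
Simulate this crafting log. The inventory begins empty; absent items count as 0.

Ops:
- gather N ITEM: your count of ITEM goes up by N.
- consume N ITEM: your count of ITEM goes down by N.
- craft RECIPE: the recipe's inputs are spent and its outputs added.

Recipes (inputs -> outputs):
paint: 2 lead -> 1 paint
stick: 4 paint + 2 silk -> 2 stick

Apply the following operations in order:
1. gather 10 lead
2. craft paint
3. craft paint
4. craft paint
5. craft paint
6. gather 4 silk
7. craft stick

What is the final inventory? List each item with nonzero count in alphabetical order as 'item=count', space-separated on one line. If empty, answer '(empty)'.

After 1 (gather 10 lead): lead=10
After 2 (craft paint): lead=8 paint=1
After 3 (craft paint): lead=6 paint=2
After 4 (craft paint): lead=4 paint=3
After 5 (craft paint): lead=2 paint=4
After 6 (gather 4 silk): lead=2 paint=4 silk=4
After 7 (craft stick): lead=2 silk=2 stick=2

Answer: lead=2 silk=2 stick=2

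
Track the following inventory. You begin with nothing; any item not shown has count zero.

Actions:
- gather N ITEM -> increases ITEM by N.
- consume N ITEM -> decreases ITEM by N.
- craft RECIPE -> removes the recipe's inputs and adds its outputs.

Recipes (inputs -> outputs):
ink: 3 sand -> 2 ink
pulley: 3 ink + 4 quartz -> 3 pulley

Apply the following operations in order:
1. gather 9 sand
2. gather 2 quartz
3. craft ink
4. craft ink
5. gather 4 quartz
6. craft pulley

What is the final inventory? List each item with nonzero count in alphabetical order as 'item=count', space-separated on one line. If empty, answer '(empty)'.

After 1 (gather 9 sand): sand=9
After 2 (gather 2 quartz): quartz=2 sand=9
After 3 (craft ink): ink=2 quartz=2 sand=6
After 4 (craft ink): ink=4 quartz=2 sand=3
After 5 (gather 4 quartz): ink=4 quartz=6 sand=3
After 6 (craft pulley): ink=1 pulley=3 quartz=2 sand=3

Answer: ink=1 pulley=3 quartz=2 sand=3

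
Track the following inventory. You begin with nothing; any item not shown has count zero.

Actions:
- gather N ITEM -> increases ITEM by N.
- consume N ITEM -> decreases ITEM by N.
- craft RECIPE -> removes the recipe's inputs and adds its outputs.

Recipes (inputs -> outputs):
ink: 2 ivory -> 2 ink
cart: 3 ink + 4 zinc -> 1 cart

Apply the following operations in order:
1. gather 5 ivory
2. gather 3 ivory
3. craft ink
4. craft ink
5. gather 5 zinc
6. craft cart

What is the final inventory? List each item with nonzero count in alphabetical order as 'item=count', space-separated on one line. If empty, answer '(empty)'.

Answer: cart=1 ink=1 ivory=4 zinc=1

Derivation:
After 1 (gather 5 ivory): ivory=5
After 2 (gather 3 ivory): ivory=8
After 3 (craft ink): ink=2 ivory=6
After 4 (craft ink): ink=4 ivory=4
After 5 (gather 5 zinc): ink=4 ivory=4 zinc=5
After 6 (craft cart): cart=1 ink=1 ivory=4 zinc=1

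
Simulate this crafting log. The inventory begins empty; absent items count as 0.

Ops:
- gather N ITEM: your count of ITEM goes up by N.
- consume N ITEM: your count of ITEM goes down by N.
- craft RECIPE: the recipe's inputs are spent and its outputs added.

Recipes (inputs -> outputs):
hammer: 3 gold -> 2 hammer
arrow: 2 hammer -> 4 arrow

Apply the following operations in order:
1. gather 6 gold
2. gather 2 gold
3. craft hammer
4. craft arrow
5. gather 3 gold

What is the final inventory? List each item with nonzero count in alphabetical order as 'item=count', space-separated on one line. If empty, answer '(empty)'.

After 1 (gather 6 gold): gold=6
After 2 (gather 2 gold): gold=8
After 3 (craft hammer): gold=5 hammer=2
After 4 (craft arrow): arrow=4 gold=5
After 5 (gather 3 gold): arrow=4 gold=8

Answer: arrow=4 gold=8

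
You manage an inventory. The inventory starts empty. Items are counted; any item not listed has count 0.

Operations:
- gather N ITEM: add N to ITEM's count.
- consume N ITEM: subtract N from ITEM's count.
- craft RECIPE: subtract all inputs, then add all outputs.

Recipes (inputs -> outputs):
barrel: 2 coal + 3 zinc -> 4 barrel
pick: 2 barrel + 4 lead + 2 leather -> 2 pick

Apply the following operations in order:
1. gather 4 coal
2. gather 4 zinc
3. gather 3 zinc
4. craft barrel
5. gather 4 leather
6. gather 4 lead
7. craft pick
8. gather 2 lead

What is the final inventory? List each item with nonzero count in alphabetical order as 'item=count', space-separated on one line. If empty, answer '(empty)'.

After 1 (gather 4 coal): coal=4
After 2 (gather 4 zinc): coal=4 zinc=4
After 3 (gather 3 zinc): coal=4 zinc=7
After 4 (craft barrel): barrel=4 coal=2 zinc=4
After 5 (gather 4 leather): barrel=4 coal=2 leather=4 zinc=4
After 6 (gather 4 lead): barrel=4 coal=2 lead=4 leather=4 zinc=4
After 7 (craft pick): barrel=2 coal=2 leather=2 pick=2 zinc=4
After 8 (gather 2 lead): barrel=2 coal=2 lead=2 leather=2 pick=2 zinc=4

Answer: barrel=2 coal=2 lead=2 leather=2 pick=2 zinc=4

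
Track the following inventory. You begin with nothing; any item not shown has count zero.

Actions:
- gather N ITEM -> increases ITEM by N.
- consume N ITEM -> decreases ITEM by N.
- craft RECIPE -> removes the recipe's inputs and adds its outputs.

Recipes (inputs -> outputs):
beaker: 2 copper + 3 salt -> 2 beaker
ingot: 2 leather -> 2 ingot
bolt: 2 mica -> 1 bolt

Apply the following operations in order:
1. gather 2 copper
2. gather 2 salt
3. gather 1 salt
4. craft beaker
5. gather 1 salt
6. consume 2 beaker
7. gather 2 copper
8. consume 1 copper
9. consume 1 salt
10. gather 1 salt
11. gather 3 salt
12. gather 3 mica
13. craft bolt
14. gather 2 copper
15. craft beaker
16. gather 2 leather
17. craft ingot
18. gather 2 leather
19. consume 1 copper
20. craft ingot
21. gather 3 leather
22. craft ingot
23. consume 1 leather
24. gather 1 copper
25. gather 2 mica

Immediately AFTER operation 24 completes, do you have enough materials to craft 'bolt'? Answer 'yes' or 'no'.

After 1 (gather 2 copper): copper=2
After 2 (gather 2 salt): copper=2 salt=2
After 3 (gather 1 salt): copper=2 salt=3
After 4 (craft beaker): beaker=2
After 5 (gather 1 salt): beaker=2 salt=1
After 6 (consume 2 beaker): salt=1
After 7 (gather 2 copper): copper=2 salt=1
After 8 (consume 1 copper): copper=1 salt=1
After 9 (consume 1 salt): copper=1
After 10 (gather 1 salt): copper=1 salt=1
After 11 (gather 3 salt): copper=1 salt=4
After 12 (gather 3 mica): copper=1 mica=3 salt=4
After 13 (craft bolt): bolt=1 copper=1 mica=1 salt=4
After 14 (gather 2 copper): bolt=1 copper=3 mica=1 salt=4
After 15 (craft beaker): beaker=2 bolt=1 copper=1 mica=1 salt=1
After 16 (gather 2 leather): beaker=2 bolt=1 copper=1 leather=2 mica=1 salt=1
After 17 (craft ingot): beaker=2 bolt=1 copper=1 ingot=2 mica=1 salt=1
After 18 (gather 2 leather): beaker=2 bolt=1 copper=1 ingot=2 leather=2 mica=1 salt=1
After 19 (consume 1 copper): beaker=2 bolt=1 ingot=2 leather=2 mica=1 salt=1
After 20 (craft ingot): beaker=2 bolt=1 ingot=4 mica=1 salt=1
After 21 (gather 3 leather): beaker=2 bolt=1 ingot=4 leather=3 mica=1 salt=1
After 22 (craft ingot): beaker=2 bolt=1 ingot=6 leather=1 mica=1 salt=1
After 23 (consume 1 leather): beaker=2 bolt=1 ingot=6 mica=1 salt=1
After 24 (gather 1 copper): beaker=2 bolt=1 copper=1 ingot=6 mica=1 salt=1

Answer: no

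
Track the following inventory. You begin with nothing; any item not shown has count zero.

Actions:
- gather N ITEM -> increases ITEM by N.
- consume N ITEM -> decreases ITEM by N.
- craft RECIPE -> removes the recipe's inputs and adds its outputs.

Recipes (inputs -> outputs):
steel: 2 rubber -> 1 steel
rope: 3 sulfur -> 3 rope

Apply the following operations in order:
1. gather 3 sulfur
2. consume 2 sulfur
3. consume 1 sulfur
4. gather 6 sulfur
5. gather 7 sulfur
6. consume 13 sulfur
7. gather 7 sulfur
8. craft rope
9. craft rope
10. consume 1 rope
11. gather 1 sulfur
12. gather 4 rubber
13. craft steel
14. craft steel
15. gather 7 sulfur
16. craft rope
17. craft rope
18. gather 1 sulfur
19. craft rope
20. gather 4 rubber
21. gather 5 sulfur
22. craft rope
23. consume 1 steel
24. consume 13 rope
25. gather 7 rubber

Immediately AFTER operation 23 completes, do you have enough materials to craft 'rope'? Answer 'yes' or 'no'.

Answer: yes

Derivation:
After 1 (gather 3 sulfur): sulfur=3
After 2 (consume 2 sulfur): sulfur=1
After 3 (consume 1 sulfur): (empty)
After 4 (gather 6 sulfur): sulfur=6
After 5 (gather 7 sulfur): sulfur=13
After 6 (consume 13 sulfur): (empty)
After 7 (gather 7 sulfur): sulfur=7
After 8 (craft rope): rope=3 sulfur=4
After 9 (craft rope): rope=6 sulfur=1
After 10 (consume 1 rope): rope=5 sulfur=1
After 11 (gather 1 sulfur): rope=5 sulfur=2
After 12 (gather 4 rubber): rope=5 rubber=4 sulfur=2
After 13 (craft steel): rope=5 rubber=2 steel=1 sulfur=2
After 14 (craft steel): rope=5 steel=2 sulfur=2
After 15 (gather 7 sulfur): rope=5 steel=2 sulfur=9
After 16 (craft rope): rope=8 steel=2 sulfur=6
After 17 (craft rope): rope=11 steel=2 sulfur=3
After 18 (gather 1 sulfur): rope=11 steel=2 sulfur=4
After 19 (craft rope): rope=14 steel=2 sulfur=1
After 20 (gather 4 rubber): rope=14 rubber=4 steel=2 sulfur=1
After 21 (gather 5 sulfur): rope=14 rubber=4 steel=2 sulfur=6
After 22 (craft rope): rope=17 rubber=4 steel=2 sulfur=3
After 23 (consume 1 steel): rope=17 rubber=4 steel=1 sulfur=3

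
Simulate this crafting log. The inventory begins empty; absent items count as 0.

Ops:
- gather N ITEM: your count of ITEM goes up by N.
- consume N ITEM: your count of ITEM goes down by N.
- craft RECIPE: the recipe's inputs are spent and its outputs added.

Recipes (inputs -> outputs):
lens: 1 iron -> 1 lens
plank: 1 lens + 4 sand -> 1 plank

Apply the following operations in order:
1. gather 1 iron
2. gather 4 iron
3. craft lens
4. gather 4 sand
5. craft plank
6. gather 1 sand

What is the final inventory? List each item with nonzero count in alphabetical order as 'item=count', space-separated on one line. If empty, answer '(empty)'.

After 1 (gather 1 iron): iron=1
After 2 (gather 4 iron): iron=5
After 3 (craft lens): iron=4 lens=1
After 4 (gather 4 sand): iron=4 lens=1 sand=4
After 5 (craft plank): iron=4 plank=1
After 6 (gather 1 sand): iron=4 plank=1 sand=1

Answer: iron=4 plank=1 sand=1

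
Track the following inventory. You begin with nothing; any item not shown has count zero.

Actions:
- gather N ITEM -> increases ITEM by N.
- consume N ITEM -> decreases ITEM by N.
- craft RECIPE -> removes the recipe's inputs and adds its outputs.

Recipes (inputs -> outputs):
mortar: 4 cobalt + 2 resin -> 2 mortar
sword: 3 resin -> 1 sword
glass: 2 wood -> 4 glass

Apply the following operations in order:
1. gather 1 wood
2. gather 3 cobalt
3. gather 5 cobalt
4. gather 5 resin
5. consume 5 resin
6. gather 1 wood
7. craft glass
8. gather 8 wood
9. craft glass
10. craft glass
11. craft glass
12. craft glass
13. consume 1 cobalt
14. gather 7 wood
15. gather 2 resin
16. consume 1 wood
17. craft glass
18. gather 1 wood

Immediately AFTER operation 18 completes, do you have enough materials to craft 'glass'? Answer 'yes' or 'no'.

Answer: yes

Derivation:
After 1 (gather 1 wood): wood=1
After 2 (gather 3 cobalt): cobalt=3 wood=1
After 3 (gather 5 cobalt): cobalt=8 wood=1
After 4 (gather 5 resin): cobalt=8 resin=5 wood=1
After 5 (consume 5 resin): cobalt=8 wood=1
After 6 (gather 1 wood): cobalt=8 wood=2
After 7 (craft glass): cobalt=8 glass=4
After 8 (gather 8 wood): cobalt=8 glass=4 wood=8
After 9 (craft glass): cobalt=8 glass=8 wood=6
After 10 (craft glass): cobalt=8 glass=12 wood=4
After 11 (craft glass): cobalt=8 glass=16 wood=2
After 12 (craft glass): cobalt=8 glass=20
After 13 (consume 1 cobalt): cobalt=7 glass=20
After 14 (gather 7 wood): cobalt=7 glass=20 wood=7
After 15 (gather 2 resin): cobalt=7 glass=20 resin=2 wood=7
After 16 (consume 1 wood): cobalt=7 glass=20 resin=2 wood=6
After 17 (craft glass): cobalt=7 glass=24 resin=2 wood=4
After 18 (gather 1 wood): cobalt=7 glass=24 resin=2 wood=5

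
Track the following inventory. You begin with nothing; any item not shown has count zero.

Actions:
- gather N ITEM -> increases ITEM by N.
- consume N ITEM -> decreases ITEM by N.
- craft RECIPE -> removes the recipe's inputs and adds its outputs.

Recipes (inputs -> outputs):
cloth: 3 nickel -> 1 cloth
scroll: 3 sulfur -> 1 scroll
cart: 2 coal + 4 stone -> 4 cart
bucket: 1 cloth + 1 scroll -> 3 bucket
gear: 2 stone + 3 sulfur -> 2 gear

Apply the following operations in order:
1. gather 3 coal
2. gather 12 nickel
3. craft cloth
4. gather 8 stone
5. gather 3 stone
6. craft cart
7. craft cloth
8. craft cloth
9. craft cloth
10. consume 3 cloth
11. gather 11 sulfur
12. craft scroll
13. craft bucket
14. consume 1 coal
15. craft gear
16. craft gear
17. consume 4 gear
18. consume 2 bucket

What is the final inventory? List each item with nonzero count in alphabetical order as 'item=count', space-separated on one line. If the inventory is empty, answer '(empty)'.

Answer: bucket=1 cart=4 stone=3 sulfur=2

Derivation:
After 1 (gather 3 coal): coal=3
After 2 (gather 12 nickel): coal=3 nickel=12
After 3 (craft cloth): cloth=1 coal=3 nickel=9
After 4 (gather 8 stone): cloth=1 coal=3 nickel=9 stone=8
After 5 (gather 3 stone): cloth=1 coal=3 nickel=9 stone=11
After 6 (craft cart): cart=4 cloth=1 coal=1 nickel=9 stone=7
After 7 (craft cloth): cart=4 cloth=2 coal=1 nickel=6 stone=7
After 8 (craft cloth): cart=4 cloth=3 coal=1 nickel=3 stone=7
After 9 (craft cloth): cart=4 cloth=4 coal=1 stone=7
After 10 (consume 3 cloth): cart=4 cloth=1 coal=1 stone=7
After 11 (gather 11 sulfur): cart=4 cloth=1 coal=1 stone=7 sulfur=11
After 12 (craft scroll): cart=4 cloth=1 coal=1 scroll=1 stone=7 sulfur=8
After 13 (craft bucket): bucket=3 cart=4 coal=1 stone=7 sulfur=8
After 14 (consume 1 coal): bucket=3 cart=4 stone=7 sulfur=8
After 15 (craft gear): bucket=3 cart=4 gear=2 stone=5 sulfur=5
After 16 (craft gear): bucket=3 cart=4 gear=4 stone=3 sulfur=2
After 17 (consume 4 gear): bucket=3 cart=4 stone=3 sulfur=2
After 18 (consume 2 bucket): bucket=1 cart=4 stone=3 sulfur=2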